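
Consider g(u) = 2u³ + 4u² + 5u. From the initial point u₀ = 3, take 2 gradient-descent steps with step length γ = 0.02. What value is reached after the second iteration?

g′(u) = 6u² + 8u + 5
u₁ = 3 − 0.02·83 = 1.34
u₂ = 1.34 − 0.02·26.4936 = 0.810128

0.810128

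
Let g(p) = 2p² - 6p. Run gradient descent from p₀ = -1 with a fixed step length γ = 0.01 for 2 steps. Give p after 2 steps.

-0.804

g′(p) = 4p - 6
p₁ = -1 − 0.01·(-10) = -0.9
p₂ = -0.9 − 0.01·(-9.6) = -0.804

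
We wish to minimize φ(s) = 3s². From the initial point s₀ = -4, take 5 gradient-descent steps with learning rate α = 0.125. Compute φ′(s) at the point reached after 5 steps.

φ′(s) = 6s
s₁ = -4 − 0.125·(-24) = -1
s₂ = -1 − 0.125·(-6) = -0.25
s₃ = -0.25 − 0.125·(-1.5) = -0.0625
s₄ = -0.0625 − 0.125·(-0.375) = -0.015625
s₅ = -0.015625 − 0.125·(-0.09375) = -0.00390625
φ′(s) at (-0.00390625) = -0.0234375

-0.0234375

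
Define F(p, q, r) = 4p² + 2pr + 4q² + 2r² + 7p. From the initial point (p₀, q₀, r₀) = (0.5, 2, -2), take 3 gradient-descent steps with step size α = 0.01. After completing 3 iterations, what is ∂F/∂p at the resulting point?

5.82988

∇F = (8p + 2r + 7, 8q, 2p + 4r)
Step 1: at (0.5, 2, -2), ∇F = (7, 16, -7) → (0.5, 2, -2) − 0.01·(7, 16, -7) = (0.43, 1.84, -1.93)
Step 2: at (0.43, 1.84, -1.93), ∇F = (6.58, 14.72, -6.86) → (0.43, 1.84, -1.93) − 0.01·(6.58, 14.72, -6.86) = (0.3642, 1.6928, -1.8614)
Step 3: at (0.3642, 1.6928, -1.8614), ∇F = (6.1908, 13.5424, -6.7172) → (0.3642, 1.6928, -1.8614) − 0.01·(6.1908, 13.5424, -6.7172) = (0.302292, 1.557376, -1.794228)
∂F/∂p at (0.302292, 1.557376, -1.794228) = 5.82988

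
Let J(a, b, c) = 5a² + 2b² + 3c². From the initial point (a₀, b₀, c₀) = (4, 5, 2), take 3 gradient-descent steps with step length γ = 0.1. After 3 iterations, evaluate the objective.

∇J = (10a, 4b, 6c)
(a₁, b₁, c₁) = (4, 5, 2) − 0.1·(40, 20, 12) = (0, 3, 0.8)
(a₂, b₂, c₂) = (0, 3, 0.8) − 0.1·(0, 12, 4.8) = (0, 1.8, 0.32)
(a₃, b₃, c₃) = (0, 1.8, 0.32) − 0.1·(0, 7.2, 1.92) = (0, 1.08, 0.128)
J(0, 1.08, 0.128) = 2.381952

2.381952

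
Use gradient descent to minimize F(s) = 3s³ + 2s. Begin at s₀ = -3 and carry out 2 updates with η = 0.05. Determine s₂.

-30.255125

F′(s) = 9s² + 2
Step 1: F′(-3) = 83; s₁ = -3 − 0.05·83 = -7.15
Step 2: F′(-7.15) = 462.1025; s₂ = -7.15 − 0.05·462.1025 = -30.255125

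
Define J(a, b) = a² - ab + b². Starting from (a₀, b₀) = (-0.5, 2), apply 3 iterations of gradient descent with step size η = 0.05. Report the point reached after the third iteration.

∇J = (2a - b, -a + 2b)
(a₁, b₁) = (-0.5, 2) − 0.05·(-3, 4.5) = (-0.35, 1.775)
(a₂, b₂) = (-0.35, 1.775) − 0.05·(-2.475, 3.9) = (-0.22625, 1.58)
(a₃, b₃) = (-0.22625, 1.58) − 0.05·(-2.0325, 3.38625) = (-0.124625, 1.4106875)

(-0.124625, 1.4106875)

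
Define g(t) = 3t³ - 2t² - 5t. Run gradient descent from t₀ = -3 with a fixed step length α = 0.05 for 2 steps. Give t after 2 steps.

-33.272

g′(t) = 9t² - 4t - 5
t₁ = -3 − 0.05·88 = -7.4
t₂ = -7.4 − 0.05·517.44 = -33.272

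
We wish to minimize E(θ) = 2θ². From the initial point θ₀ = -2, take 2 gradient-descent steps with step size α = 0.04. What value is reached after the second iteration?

-1.4112

E′(θ) = 4θ
Step 1: E′(-2) = -8; θ₁ = -2 − 0.04·(-8) = -1.68
Step 2: E′(-1.68) = -6.72; θ₂ = -1.68 − 0.04·(-6.72) = -1.4112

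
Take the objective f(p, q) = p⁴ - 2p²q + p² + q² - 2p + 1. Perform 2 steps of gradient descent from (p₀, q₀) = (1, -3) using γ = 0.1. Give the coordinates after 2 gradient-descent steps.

∇f = (4p³ - 4pq + 2p - 2, -2p² + 2q)
(p₁, q₁) = (1, -3) − 0.1·(16, -8) = (-0.6, -2.2)
(p₂, q₂) = (-0.6, -2.2) − 0.1·(-9.344, -5.12) = (0.3344, -1.688)

(0.3344, -1.688)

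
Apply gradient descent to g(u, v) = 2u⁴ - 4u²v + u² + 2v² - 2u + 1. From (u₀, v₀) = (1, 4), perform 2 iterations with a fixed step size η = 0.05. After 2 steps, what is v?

3.688

∇g = (8u³ - 8uv + 2u - 2, -4u² + 4v)
(u₁, v₁) = (1, 4) − 0.05·(-24, 12) = (2.2, 3.4)
(u₂, v₂) = (2.2, 3.4) − 0.05·(27.744, -5.76) = (0.8128, 3.688)
v = 3.688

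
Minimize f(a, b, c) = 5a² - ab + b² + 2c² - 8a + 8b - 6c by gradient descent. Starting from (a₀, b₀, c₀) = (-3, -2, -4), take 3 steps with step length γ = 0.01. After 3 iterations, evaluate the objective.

∇f = (10a - b - 8, -a + 2b + 8, 4c - 6)
Step 1: at (-3, -2, -4), ∇f = (-36, 7, -22) → (-3, -2, -4) − 0.01·(-36, 7, -22) = (-2.64, -2.07, -3.78)
Step 2: at (-2.64, -2.07, -3.78), ∇f = (-32.33, 6.5, -21.12) → (-2.64, -2.07, -3.78) − 0.01·(-32.33, 6.5, -21.12) = (-2.3167, -2.135, -3.5688)
Step 3: at (-2.3167, -2.135, -3.5688), ∇f = (-29.032, 6.0467, -20.2752) → (-2.3167, -2.135, -3.5688) − 0.01·(-29.032, 6.0467, -20.2752) = (-2.02638, -2.195467, -3.366048)
f(-2.02638, -2.195467, -3.366048) = 62.406454727237

62.406454727237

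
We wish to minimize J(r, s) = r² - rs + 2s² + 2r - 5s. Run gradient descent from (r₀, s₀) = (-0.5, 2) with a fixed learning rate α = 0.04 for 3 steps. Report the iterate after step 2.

(-0.4288, 1.744)

∇J = (2r - s + 2, -r + 4s - 5)
(r₁, s₁) = (-0.5, 2) − 0.04·(-1, 3.5) = (-0.46, 1.86)
(r₂, s₂) = (-0.46, 1.86) − 0.04·(-0.78, 2.9) = (-0.4288, 1.744)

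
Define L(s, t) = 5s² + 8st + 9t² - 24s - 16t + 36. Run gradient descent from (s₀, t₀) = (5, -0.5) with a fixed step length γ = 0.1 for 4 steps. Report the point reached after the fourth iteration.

∇L = (10s + 8t - 24, 8s + 18t - 16)
(s₁, t₁) = (5, -0.5) − 0.1·(22, 15) = (2.8, -2)
(s₂, t₂) = (2.8, -2) − 0.1·(-12, -29.6) = (4, 0.96)
(s₃, t₃) = (4, 0.96) − 0.1·(23.68, 33.28) = (1.632, -2.368)
(s₄, t₄) = (1.632, -2.368) − 0.1·(-26.624, -45.568) = (4.2944, 2.1888)

(4.2944, 2.1888)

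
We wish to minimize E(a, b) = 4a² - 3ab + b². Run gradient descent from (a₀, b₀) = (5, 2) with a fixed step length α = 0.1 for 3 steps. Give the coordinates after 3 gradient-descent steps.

∇E = (8a - 3b, -3a + 2b)
Step 1: at (5, 2), ∇E = (34, -11) → (5, 2) − 0.1·(34, -11) = (1.6, 3.1)
Step 2: at (1.6, 3.1), ∇E = (3.5, 1.4) → (1.6, 3.1) − 0.1·(3.5, 1.4) = (1.25, 2.96)
Step 3: at (1.25, 2.96), ∇E = (1.12, 2.17) → (1.25, 2.96) − 0.1·(1.12, 2.17) = (1.138, 2.743)

(1.138, 2.743)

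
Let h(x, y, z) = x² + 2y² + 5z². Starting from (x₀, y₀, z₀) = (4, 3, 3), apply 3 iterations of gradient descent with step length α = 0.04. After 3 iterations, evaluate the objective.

18.124564590592

∇h = (2x, 4y, 10z)
Step 1: at (4, 3, 3), ∇h = (8, 12, 30) → (4, 3, 3) − 0.04·(8, 12, 30) = (3.68, 2.52, 1.8)
Step 2: at (3.68, 2.52, 1.8), ∇h = (7.36, 10.08, 18) → (3.68, 2.52, 1.8) − 0.04·(7.36, 10.08, 18) = (3.3856, 2.1168, 1.08)
Step 3: at (3.3856, 2.1168, 1.08), ∇h = (6.7712, 8.4672, 10.8) → (3.3856, 2.1168, 1.08) − 0.04·(6.7712, 8.4672, 10.8) = (3.114752, 1.778112, 0.648)
h(3.114752, 1.778112, 0.648) = 18.124564590592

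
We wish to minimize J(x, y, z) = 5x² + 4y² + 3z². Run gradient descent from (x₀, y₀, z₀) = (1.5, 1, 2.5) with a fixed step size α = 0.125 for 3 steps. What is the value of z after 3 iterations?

∇J = (10x, 8y, 6z)
Step 1: at (1.5, 1, 2.5), ∇J = (15, 8, 15) → (1.5, 1, 2.5) − 0.125·(15, 8, 15) = (-0.375, 0, 0.625)
Step 2: at (-0.375, 0, 0.625), ∇J = (-3.75, 0, 3.75) → (-0.375, 0, 0.625) − 0.125·(-3.75, 0, 3.75) = (0.09375, 0, 0.15625)
Step 3: at (0.09375, 0, 0.15625), ∇J = (0.9375, 0, 0.9375) → (0.09375, 0, 0.15625) − 0.125·(0.9375, 0, 0.9375) = (-0.0234375, 0, 0.0390625)
z = 0.0390625

0.0390625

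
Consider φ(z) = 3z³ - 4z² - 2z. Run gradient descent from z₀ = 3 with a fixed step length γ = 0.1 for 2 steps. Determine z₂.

φ′(z) = 9z² - 8z - 2
Step 1: φ′(3) = 55; z₁ = 3 − 0.1·55 = -2.5
Step 2: φ′(-2.5) = 74.25; z₂ = -2.5 − 0.1·74.25 = -9.925

-9.925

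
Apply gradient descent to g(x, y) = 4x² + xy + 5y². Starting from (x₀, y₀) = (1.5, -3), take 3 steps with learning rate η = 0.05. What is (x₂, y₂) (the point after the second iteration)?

∇g = (8x + y, x + 10y)
Step 1: at (1.5, -3), ∇g = (9, -28.5) → (1.5, -3) − 0.05·(9, -28.5) = (1.05, -1.575)
Step 2: at (1.05, -1.575), ∇g = (6.825, -14.7) → (1.05, -1.575) − 0.05·(6.825, -14.7) = (0.70875, -0.84)

(0.70875, -0.84)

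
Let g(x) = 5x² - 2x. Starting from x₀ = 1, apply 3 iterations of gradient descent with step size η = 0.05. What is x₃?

g′(x) = 10x - 2
x₁ = 1 − 0.05·8 = 0.6
x₂ = 0.6 − 0.05·4 = 0.4
x₃ = 0.4 − 0.05·2 = 0.3

0.3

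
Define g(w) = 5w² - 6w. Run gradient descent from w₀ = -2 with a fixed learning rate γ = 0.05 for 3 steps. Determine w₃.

0.275

g′(w) = 10w - 6
Step 1: g′(-2) = -26; w₁ = -2 − 0.05·(-26) = -0.7
Step 2: g′(-0.7) = -13; w₂ = -0.7 − 0.05·(-13) = -0.05
Step 3: g′(-0.05) = -6.5; w₃ = -0.05 − 0.05·(-6.5) = 0.275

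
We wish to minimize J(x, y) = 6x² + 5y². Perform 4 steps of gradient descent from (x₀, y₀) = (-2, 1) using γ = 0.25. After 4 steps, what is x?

-32

∇J = (12x, 10y)
Step 1: at (-2, 1), ∇J = (-24, 10) → (-2, 1) − 0.25·(-24, 10) = (4, -1.5)
Step 2: at (4, -1.5), ∇J = (48, -15) → (4, -1.5) − 0.25·(48, -15) = (-8, 2.25)
Step 3: at (-8, 2.25), ∇J = (-96, 22.5) → (-8, 2.25) − 0.25·(-96, 22.5) = (16, -3.375)
Step 4: at (16, -3.375), ∇J = (192, -33.75) → (16, -3.375) − 0.25·(192, -33.75) = (-32, 5.0625)
x = -32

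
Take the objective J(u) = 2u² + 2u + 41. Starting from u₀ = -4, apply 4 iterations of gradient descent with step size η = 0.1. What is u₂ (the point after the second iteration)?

J′(u) = 4u + 2
Step 1: J′(-4) = -14; u₁ = -4 − 0.1·(-14) = -2.6
Step 2: J′(-2.6) = -8.4; u₂ = -2.6 − 0.1·(-8.4) = -1.76

-1.76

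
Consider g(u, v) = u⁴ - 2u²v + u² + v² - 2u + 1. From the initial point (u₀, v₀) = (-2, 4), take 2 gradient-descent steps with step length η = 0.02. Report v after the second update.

∇g = (4u³ - 4uv + 2u - 2, -2u² + 2v)
Step 1: at (-2, 4), ∇g = (-6, 0) → (-2, 4) − 0.02·(-6, 0) = (-1.88, 4)
Step 2: at (-1.88, 4), ∇g = (-2.258688, 0.9312) → (-1.88, 4) − 0.02·(-2.258688, 0.9312) = (-1.83482624, 3.981376)
v = 3.981376

3.981376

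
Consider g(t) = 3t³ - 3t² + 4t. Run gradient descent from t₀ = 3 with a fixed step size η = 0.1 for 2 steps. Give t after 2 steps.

g′(t) = 9t² - 6t + 4
Step 1: g′(3) = 67; t₁ = 3 − 0.1·67 = -3.7
Step 2: g′(-3.7) = 149.41; t₂ = -3.7 − 0.1·149.41 = -18.641

-18.641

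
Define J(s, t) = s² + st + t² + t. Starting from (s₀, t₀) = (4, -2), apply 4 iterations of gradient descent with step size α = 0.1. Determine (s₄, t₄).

(2.2537, -2.0268)

∇J = (2s + t, s + 2t + 1)
Step 1: at (4, -2), ∇J = (6, 1) → (4, -2) − 0.1·(6, 1) = (3.4, -2.1)
Step 2: at (3.4, -2.1), ∇J = (4.7, 0.2) → (3.4, -2.1) − 0.1·(4.7, 0.2) = (2.93, -2.12)
Step 3: at (2.93, -2.12), ∇J = (3.74, -0.31) → (2.93, -2.12) − 0.1·(3.74, -0.31) = (2.556, -2.089)
Step 4: at (2.556, -2.089), ∇J = (3.023, -0.622) → (2.556, -2.089) − 0.1·(3.023, -0.622) = (2.2537, -2.0268)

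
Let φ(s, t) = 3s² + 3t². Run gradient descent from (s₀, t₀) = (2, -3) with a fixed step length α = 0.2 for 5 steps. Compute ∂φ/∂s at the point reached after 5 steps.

∇φ = (6s, 6t)
(s₁, t₁) = (2, -3) − 0.2·(12, -18) = (-0.4, 0.6)
(s₂, t₂) = (-0.4, 0.6) − 0.2·(-2.4, 3.6) = (0.08, -0.12)
(s₃, t₃) = (0.08, -0.12) − 0.2·(0.48, -0.72) = (-0.016, 0.024)
(s₄, t₄) = (-0.016, 0.024) − 0.2·(-0.096, 0.144) = (0.0032, -0.0048)
(s₅, t₅) = (0.0032, -0.0048) − 0.2·(0.0192, -0.0288) = (-0.00064, 0.00096)
∂φ/∂s at (-0.00064, 0.00096) = -0.00384

-0.00384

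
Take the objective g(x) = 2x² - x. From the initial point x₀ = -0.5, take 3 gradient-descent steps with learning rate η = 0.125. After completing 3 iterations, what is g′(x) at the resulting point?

-0.375

g′(x) = 4x - 1
x₁ = -0.5 − 0.125·(-3) = -0.125
x₂ = -0.125 − 0.125·(-1.5) = 0.0625
x₃ = 0.0625 − 0.125·(-0.75) = 0.15625
g′(x) at (0.15625) = -0.375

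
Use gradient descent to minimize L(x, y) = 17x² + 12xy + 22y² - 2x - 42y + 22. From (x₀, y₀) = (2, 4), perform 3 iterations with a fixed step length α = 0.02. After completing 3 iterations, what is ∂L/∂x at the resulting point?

0.65664

∇L = (34x + 12y - 2, 12x + 44y - 42)
Step 1: at (2, 4), ∇L = (114, 158) → (2, 4) − 0.02·(114, 158) = (-0.28, 0.84)
Step 2: at (-0.28, 0.84), ∇L = (-1.44, -8.4) → (-0.28, 0.84) − 0.02·(-1.44, -8.4) = (-0.2512, 1.008)
Step 3: at (-0.2512, 1.008), ∇L = (1.5552, -0.6624) → (-0.2512, 1.008) − 0.02·(1.5552, -0.6624) = (-0.282304, 1.021248)
∂L/∂x at (-0.282304, 1.021248) = 0.65664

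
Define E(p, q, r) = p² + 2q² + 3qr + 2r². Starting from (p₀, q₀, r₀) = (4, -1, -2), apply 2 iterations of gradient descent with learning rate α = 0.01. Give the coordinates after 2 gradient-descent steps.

∇E = (2p, 4q + 3r, 3q + 4r)
Step 1: at (4, -1, -2), ∇E = (8, -10, -11) → (4, -1, -2) − 0.01·(8, -10, -11) = (3.92, -0.9, -1.89)
Step 2: at (3.92, -0.9, -1.89), ∇E = (7.84, -9.27, -10.26) → (3.92, -0.9, -1.89) − 0.01·(7.84, -9.27, -10.26) = (3.8416, -0.8073, -1.7874)

(3.8416, -0.8073, -1.7874)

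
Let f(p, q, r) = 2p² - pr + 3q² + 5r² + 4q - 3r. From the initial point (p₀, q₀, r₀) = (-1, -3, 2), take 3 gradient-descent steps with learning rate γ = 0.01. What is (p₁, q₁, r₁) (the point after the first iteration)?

(-0.94, -2.86, 1.82)

∇f = (4p - r, 6q + 4, -p + 10r - 3)
(p₁, q₁, r₁) = (-1, -3, 2) − 0.01·(-6, -14, 18) = (-0.94, -2.86, 1.82)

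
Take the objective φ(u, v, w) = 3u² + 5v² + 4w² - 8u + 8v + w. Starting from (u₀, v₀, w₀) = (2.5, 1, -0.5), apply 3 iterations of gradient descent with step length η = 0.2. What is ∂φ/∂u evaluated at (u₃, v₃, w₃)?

∇φ = (6u - 8, 10v + 8, 8w + 1)
Step 1: at (2.5, 1, -0.5), ∇φ = (7, 18, -3) → (2.5, 1, -0.5) − 0.2·(7, 18, -3) = (1.1, -2.6, 0.1)
Step 2: at (1.1, -2.6, 0.1), ∇φ = (-1.4, -18, 1.8) → (1.1, -2.6, 0.1) − 0.2·(-1.4, -18, 1.8) = (1.38, 1, -0.26)
Step 3: at (1.38, 1, -0.26), ∇φ = (0.28, 18, -1.08) → (1.38, 1, -0.26) − 0.2·(0.28, 18, -1.08) = (1.324, -2.6, -0.044)
∂φ/∂u at (1.324, -2.6, -0.044) = -0.056

-0.056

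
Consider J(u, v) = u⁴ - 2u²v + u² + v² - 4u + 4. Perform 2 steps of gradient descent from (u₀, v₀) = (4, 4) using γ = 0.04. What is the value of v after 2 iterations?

∇J = (4u³ - 4uv + 2u - 4, -2u² + 2v)
(u₁, v₁) = (4, 4) − 0.04·(196, -24) = (-3.84, 4.96)
(u₂, v₂) = (-3.84, 4.96) − 0.04·(-161.986816, -19.5712) = (2.63947264, 5.742848)
v = 5.742848

5.742848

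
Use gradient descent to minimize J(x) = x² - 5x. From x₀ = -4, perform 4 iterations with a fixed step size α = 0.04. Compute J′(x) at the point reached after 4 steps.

-9.31310848

J′(x) = 2x - 5
x₁ = -4 − 0.04·(-13) = -3.48
x₂ = -3.48 − 0.04·(-11.96) = -3.0016
x₃ = -3.0016 − 0.04·(-11.0032) = -2.561472
x₄ = -2.561472 − 0.04·(-10.122944) = -2.15655424
J′(x) at (-2.15655424) = -9.31310848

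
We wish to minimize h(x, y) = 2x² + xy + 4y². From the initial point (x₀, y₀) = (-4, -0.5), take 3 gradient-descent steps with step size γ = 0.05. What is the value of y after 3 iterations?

0.186

∇h = (4x + y, x + 8y)
Step 1: at (-4, -0.5), ∇h = (-16.5, -8) → (-4, -0.5) − 0.05·(-16.5, -8) = (-3.175, -0.1)
Step 2: at (-3.175, -0.1), ∇h = (-12.8, -3.975) → (-3.175, -0.1) − 0.05·(-12.8, -3.975) = (-2.535, 0.09875)
Step 3: at (-2.535, 0.09875), ∇h = (-10.04125, -1.745) → (-2.535, 0.09875) − 0.05·(-10.04125, -1.745) = (-2.0329375, 0.186)
y = 0.186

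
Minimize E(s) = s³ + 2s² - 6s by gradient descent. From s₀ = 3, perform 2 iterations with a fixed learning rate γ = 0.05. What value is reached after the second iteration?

E′(s) = 3s² + 4s - 6
Step 1: E′(3) = 33; s₁ = 3 − 0.05·33 = 1.35
Step 2: E′(1.35) = 4.8675; s₂ = 1.35 − 0.05·4.8675 = 1.106625

1.106625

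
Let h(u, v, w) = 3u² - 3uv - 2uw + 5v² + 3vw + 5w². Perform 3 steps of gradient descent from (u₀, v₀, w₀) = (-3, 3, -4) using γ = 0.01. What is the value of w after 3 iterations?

∇h = (6u - 3v - 2w, -3u + 10v + 3w, -2u + 3v + 10w)
Step 1: at (-3, 3, -4), ∇h = (-19, 27, -25) → (-3, 3, -4) − 0.01·(-19, 27, -25) = (-2.81, 2.73, -3.75)
Step 2: at (-2.81, 2.73, -3.75), ∇h = (-17.55, 24.48, -23.69) → (-2.81, 2.73, -3.75) − 0.01·(-17.55, 24.48, -23.69) = (-2.6345, 2.4852, -3.5131)
Step 3: at (-2.6345, 2.4852, -3.5131), ∇h = (-16.2364, 22.2162, -22.4064) → (-2.6345, 2.4852, -3.5131) − 0.01·(-16.2364, 22.2162, -22.4064) = (-2.472136, 2.263038, -3.289036)
w = -3.289036

-3.289036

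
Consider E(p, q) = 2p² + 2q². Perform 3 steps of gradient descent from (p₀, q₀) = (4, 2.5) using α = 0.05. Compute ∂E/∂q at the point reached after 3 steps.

5.12

∇E = (4p, 4q)
(p₁, q₁) = (4, 2.5) − 0.05·(16, 10) = (3.2, 2)
(p₂, q₂) = (3.2, 2) − 0.05·(12.8, 8) = (2.56, 1.6)
(p₃, q₃) = (2.56, 1.6) − 0.05·(10.24, 6.4) = (2.048, 1.28)
∂E/∂q at (2.048, 1.28) = 5.12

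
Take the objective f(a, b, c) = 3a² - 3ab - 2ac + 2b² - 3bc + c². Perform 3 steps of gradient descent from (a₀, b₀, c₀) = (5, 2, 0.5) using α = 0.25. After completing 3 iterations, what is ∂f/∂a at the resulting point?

∇f = (6a - 3b - 2c, -3a + 4b - 3c, -2a - 3b + 2c)
(a₁, b₁, c₁) = (5, 2, 0.5) − 0.25·(23, -8.5, -15) = (-0.75, 4.125, 4.25)
(a₂, b₂, c₂) = (-0.75, 4.125, 4.25) − 0.25·(-25.375, 6, -2.375) = (5.59375, 2.625, 4.84375)
(a₃, b₃, c₃) = (5.59375, 2.625, 4.84375) − 0.25·(16, -20.8125, -9.375) = (1.59375, 7.828125, 7.1875)
∂f/∂a at (1.59375, 7.828125, 7.1875) = -28.296875

-28.296875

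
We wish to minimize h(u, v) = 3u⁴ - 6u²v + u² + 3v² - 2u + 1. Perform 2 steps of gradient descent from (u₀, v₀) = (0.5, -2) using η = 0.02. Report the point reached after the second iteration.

∇h = (12u³ - 12uv + 2u - 2, -6u² + 6v)
(u₁, v₁) = (0.5, -2) − 0.02·(12.5, -13.5) = (0.25, -1.73)
(u₂, v₂) = (0.25, -1.73) − 0.02·(3.8775, -10.755) = (0.17245, -1.5149)

(0.17245, -1.5149)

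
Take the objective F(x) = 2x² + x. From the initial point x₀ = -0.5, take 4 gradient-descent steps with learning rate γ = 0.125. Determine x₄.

F′(x) = 4x + 1
Step 1: F′(-0.5) = -1; x₁ = -0.5 − 0.125·(-1) = -0.375
Step 2: F′(-0.375) = -0.5; x₂ = -0.375 − 0.125·(-0.5) = -0.3125
Step 3: F′(-0.3125) = -0.25; x₃ = -0.3125 − 0.125·(-0.25) = -0.28125
Step 4: F′(-0.28125) = -0.125; x₄ = -0.28125 − 0.125·(-0.125) = -0.265625

-0.265625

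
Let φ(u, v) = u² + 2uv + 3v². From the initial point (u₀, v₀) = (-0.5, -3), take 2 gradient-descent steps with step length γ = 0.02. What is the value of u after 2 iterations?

-0.2408

∇φ = (2u + 2v, 2u + 6v)
(u₁, v₁) = (-0.5, -3) − 0.02·(-7, -19) = (-0.36, -2.62)
(u₂, v₂) = (-0.36, -2.62) − 0.02·(-5.96, -16.44) = (-0.2408, -2.2912)
u = -0.2408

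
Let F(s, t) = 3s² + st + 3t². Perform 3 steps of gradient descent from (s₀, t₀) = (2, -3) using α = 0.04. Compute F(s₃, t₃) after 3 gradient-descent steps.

8.435799621632

∇F = (6s + t, s + 6t)
(s₁, t₁) = (2, -3) − 0.04·(9, -16) = (1.64, -2.36)
(s₂, t₂) = (1.64, -2.36) − 0.04·(7.48, -12.52) = (1.3408, -1.8592)
(s₃, t₃) = (1.3408, -1.8592) − 0.04·(6.1856, -9.8144) = (1.093376, -1.466624)
F(1.093376, -1.466624) = 8.435799621632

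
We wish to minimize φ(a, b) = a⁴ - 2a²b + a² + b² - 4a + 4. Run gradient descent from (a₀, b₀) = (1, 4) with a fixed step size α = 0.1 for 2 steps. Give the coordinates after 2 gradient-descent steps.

∇φ = (4a³ - 4ab + 2a - 4, -2a² + 2b)
Step 1: at (1, 4), ∇φ = (-14, 6) → (1, 4) − 0.1·(-14, 6) = (2.4, 3.4)
Step 2: at (2.4, 3.4), ∇φ = (23.456, -4.72) → (2.4, 3.4) − 0.1·(23.456, -4.72) = (0.0544, 3.872)

(0.0544, 3.872)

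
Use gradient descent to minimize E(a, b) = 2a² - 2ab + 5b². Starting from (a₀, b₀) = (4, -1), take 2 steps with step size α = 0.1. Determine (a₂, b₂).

∇E = (4a - 2b, -2a + 10b)
Step 1: at (4, -1), ∇E = (18, -18) → (4, -1) − 0.1·(18, -18) = (2.2, 0.8)
Step 2: at (2.2, 0.8), ∇E = (7.2, 3.6) → (2.2, 0.8) − 0.1·(7.2, 3.6) = (1.48, 0.44)

(1.48, 0.44)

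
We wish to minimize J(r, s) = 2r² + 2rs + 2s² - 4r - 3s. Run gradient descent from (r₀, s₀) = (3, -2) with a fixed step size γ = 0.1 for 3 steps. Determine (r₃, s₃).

∇J = (4r + 2s - 4, 2r + 4s - 3)
Step 1: at (3, -2), ∇J = (4, -5) → (3, -2) − 0.1·(4, -5) = (2.6, -1.5)
Step 2: at (2.6, -1.5), ∇J = (3.4, -3.8) → (2.6, -1.5) − 0.1·(3.4, -3.8) = (2.26, -1.12)
Step 3: at (2.26, -1.12), ∇J = (2.8, -2.96) → (2.26, -1.12) − 0.1·(2.8, -2.96) = (1.98, -0.824)

(1.98, -0.824)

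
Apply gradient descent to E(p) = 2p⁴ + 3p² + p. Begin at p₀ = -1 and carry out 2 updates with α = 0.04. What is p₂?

E′(p) = 8p³ + 6p + 1
p₁ = -1 − 0.04·(-13) = -0.48
p₂ = -0.48 − 0.04·(-2.764736) = -0.36941056

-0.36941056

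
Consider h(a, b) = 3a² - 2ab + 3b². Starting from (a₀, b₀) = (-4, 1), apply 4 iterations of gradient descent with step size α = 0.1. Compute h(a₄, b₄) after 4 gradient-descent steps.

0.15129344

∇h = (6a - 2b, -2a + 6b)
(a₁, b₁) = (-4, 1) − 0.1·(-26, 14) = (-1.4, -0.4)
(a₂, b₂) = (-1.4, -0.4) − 0.1·(-7.6, 0.4) = (-0.64, -0.44)
(a₃, b₃) = (-0.64, -0.44) − 0.1·(-2.96, -1.36) = (-0.344, -0.304)
(a₄, b₄) = (-0.344, -0.304) − 0.1·(-1.456, -1.136) = (-0.1984, -0.1904)
h(-0.1984, -0.1904) = 0.15129344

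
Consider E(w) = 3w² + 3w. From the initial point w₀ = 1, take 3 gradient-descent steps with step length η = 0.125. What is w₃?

E′(w) = 6w + 3
Step 1: E′(1) = 9; w₁ = 1 − 0.125·9 = -0.125
Step 2: E′(-0.125) = 2.25; w₂ = -0.125 − 0.125·2.25 = -0.40625
Step 3: E′(-0.40625) = 0.5625; w₃ = -0.40625 − 0.125·0.5625 = -0.4765625

-0.4765625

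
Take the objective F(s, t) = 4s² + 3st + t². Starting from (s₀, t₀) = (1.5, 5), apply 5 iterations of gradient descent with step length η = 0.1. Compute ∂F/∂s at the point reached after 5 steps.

-0.790755

∇F = (8s + 3t, 3s + 2t)
(s₁, t₁) = (1.5, 5) − 0.1·(27, 14.5) = (-1.2, 3.55)
(s₂, t₂) = (-1.2, 3.55) − 0.1·(1.05, 3.5) = (-1.305, 3.2)
(s₃, t₃) = (-1.305, 3.2) − 0.1·(-0.84, 2.485) = (-1.221, 2.9515)
(s₄, t₄) = (-1.221, 2.9515) − 0.1·(-0.9135, 2.24) = (-1.12965, 2.7275)
(s₅, t₅) = (-1.12965, 2.7275) − 0.1·(-0.8547, 2.06605) = (-1.04418, 2.520895)
∂F/∂s at (-1.04418, 2.520895) = -0.790755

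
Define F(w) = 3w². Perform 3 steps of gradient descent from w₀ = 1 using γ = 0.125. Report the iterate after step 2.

F′(w) = 6w
w₁ = 1 − 0.125·6 = 0.25
w₂ = 0.25 − 0.125·1.5 = 0.0625

0.0625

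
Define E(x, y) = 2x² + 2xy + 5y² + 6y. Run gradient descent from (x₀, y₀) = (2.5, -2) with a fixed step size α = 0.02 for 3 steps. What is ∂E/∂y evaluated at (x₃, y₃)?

-5.178048

∇E = (4x + 2y, 2x + 10y + 6)
Step 1: at (2.5, -2), ∇E = (6, -9) → (2.5, -2) − 0.02·(6, -9) = (2.38, -1.82)
Step 2: at (2.38, -1.82), ∇E = (5.88, -7.44) → (2.38, -1.82) − 0.02·(5.88, -7.44) = (2.2624, -1.6712)
Step 3: at (2.2624, -1.6712), ∇E = (5.7072, -6.1872) → (2.2624, -1.6712) − 0.02·(5.7072, -6.1872) = (2.148256, -1.547456)
∂E/∂y at (2.148256, -1.547456) = -5.178048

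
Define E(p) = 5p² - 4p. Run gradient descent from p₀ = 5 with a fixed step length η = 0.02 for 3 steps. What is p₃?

2.7552

E′(p) = 10p - 4
p₁ = 5 − 0.02·46 = 4.08
p₂ = 4.08 − 0.02·36.8 = 3.344
p₃ = 3.344 − 0.02·29.44 = 2.7552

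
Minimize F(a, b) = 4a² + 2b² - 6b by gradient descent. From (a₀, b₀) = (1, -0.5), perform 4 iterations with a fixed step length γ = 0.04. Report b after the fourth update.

0.50425728

∇F = (8a, 4b - 6)
Step 1: at (1, -0.5), ∇F = (8, -8) → (1, -0.5) − 0.04·(8, -8) = (0.68, -0.18)
Step 2: at (0.68, -0.18), ∇F = (5.44, -6.72) → (0.68, -0.18) − 0.04·(5.44, -6.72) = (0.4624, 0.0888)
Step 3: at (0.4624, 0.0888), ∇F = (3.6992, -5.6448) → (0.4624, 0.0888) − 0.04·(3.6992, -5.6448) = (0.314432, 0.314592)
Step 4: at (0.314432, 0.314592), ∇F = (2.515456, -4.741632) → (0.314432, 0.314592) − 0.04·(2.515456, -4.741632) = (0.21381376, 0.50425728)
b = 0.50425728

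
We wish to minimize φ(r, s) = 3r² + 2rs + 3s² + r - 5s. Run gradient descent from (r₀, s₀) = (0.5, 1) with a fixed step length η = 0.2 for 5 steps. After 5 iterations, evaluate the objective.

-2.7379066624

∇φ = (6r + 2s + 1, 2r + 6s - 5)
(r₁, s₁) = (0.5, 1) − 0.2·(6, 2) = (-0.7, 0.6)
(r₂, s₂) = (-0.7, 0.6) − 0.2·(-2, -2.8) = (-0.3, 1.16)
(r₃, s₃) = (-0.3, 1.16) − 0.2·(1.52, 1.36) = (-0.604, 0.888)
(r₄, s₄) = (-0.604, 0.888) − 0.2·(-0.848, -0.88) = (-0.4344, 1.064)
(r₅, s₅) = (-0.4344, 1.064) − 0.2·(0.5216, 0.5152) = (-0.53872, 0.96096)
φ(-0.53872, 0.96096) = -2.7379066624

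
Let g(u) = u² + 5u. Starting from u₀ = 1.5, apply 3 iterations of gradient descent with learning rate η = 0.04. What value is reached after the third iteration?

g′(u) = 2u + 5
Step 1: g′(1.5) = 8; u₁ = 1.5 − 0.04·8 = 1.18
Step 2: g′(1.18) = 7.36; u₂ = 1.18 − 0.04·7.36 = 0.8856
Step 3: g′(0.8856) = 6.7712; u₃ = 0.8856 − 0.04·6.7712 = 0.614752

0.614752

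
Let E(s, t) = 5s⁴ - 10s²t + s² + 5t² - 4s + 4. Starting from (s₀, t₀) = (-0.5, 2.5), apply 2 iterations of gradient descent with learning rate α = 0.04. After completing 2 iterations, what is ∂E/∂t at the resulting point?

∇E = (20s³ - 20st + 2s - 4, -10s² + 10t)
Step 1: at (-0.5, 2.5), ∇E = (17.5, 22.5) → (-0.5, 2.5) − 0.04·(17.5, 22.5) = (-1.2, 1.6)
Step 2: at (-1.2, 1.6), ∇E = (-2.56, 1.6) → (-1.2, 1.6) − 0.04·(-2.56, 1.6) = (-1.0976, 1.536)
∂E/∂t at (-1.0976, 1.536) = 3.3127424

3.3127424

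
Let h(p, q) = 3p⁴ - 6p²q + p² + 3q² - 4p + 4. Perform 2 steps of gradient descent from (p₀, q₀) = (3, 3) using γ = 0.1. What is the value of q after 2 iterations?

214.704

∇h = (12p³ - 12pq + 2p - 4, -6p² + 6q)
(p₁, q₁) = (3, 3) − 0.1·(218, -36) = (-18.8, 6.6)
(p₂, q₂) = (-18.8, 6.6) − 0.1·(-78288.704, -2081.04) = (7810.0704, 214.704)
q = 214.704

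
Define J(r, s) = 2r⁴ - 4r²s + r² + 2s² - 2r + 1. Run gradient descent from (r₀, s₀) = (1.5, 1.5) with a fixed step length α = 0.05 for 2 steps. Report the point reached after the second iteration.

∇J = (8r³ - 8rs + 2r - 2, -4r² + 4s)
Step 1: at (1.5, 1.5), ∇J = (10, -3) → (1.5, 1.5) − 0.05·(10, -3) = (1, 1.65)
Step 2: at (1, 1.65), ∇J = (-5.2, 2.6) → (1, 1.65) − 0.05·(-5.2, 2.6) = (1.26, 1.52)

(1.26, 1.52)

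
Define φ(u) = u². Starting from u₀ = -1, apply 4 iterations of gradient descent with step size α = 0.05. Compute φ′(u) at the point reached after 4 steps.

-1.3122

φ′(u) = 2u
Step 1: φ′(-1) = -2; u₁ = -1 − 0.05·(-2) = -0.9
Step 2: φ′(-0.9) = -1.8; u₂ = -0.9 − 0.05·(-1.8) = -0.81
Step 3: φ′(-0.81) = -1.62; u₃ = -0.81 − 0.05·(-1.62) = -0.729
Step 4: φ′(-0.729) = -1.458; u₄ = -0.729 − 0.05·(-1.458) = -0.6561
φ′(u) at (-0.6561) = -1.3122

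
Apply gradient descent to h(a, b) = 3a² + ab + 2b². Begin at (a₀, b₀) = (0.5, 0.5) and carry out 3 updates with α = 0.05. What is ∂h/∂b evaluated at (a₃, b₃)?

∇h = (6a + b, a + 4b)
(a₁, b₁) = (0.5, 0.5) − 0.05·(3.5, 2.5) = (0.325, 0.375)
(a₂, b₂) = (0.325, 0.375) − 0.05·(2.325, 1.825) = (0.20875, 0.28375)
(a₃, b₃) = (0.20875, 0.28375) − 0.05·(1.53625, 1.34375) = (0.1319375, 0.2165625)
∂h/∂b at (0.1319375, 0.2165625) = 0.9981875

0.9981875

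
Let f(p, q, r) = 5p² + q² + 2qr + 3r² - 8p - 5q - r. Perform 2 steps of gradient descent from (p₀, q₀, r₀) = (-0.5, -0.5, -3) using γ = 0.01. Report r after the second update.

∇f = (10p - 8, 2q + 2r - 5, 2q + 6r - 1)
Step 1: at (-0.5, -0.5, -3), ∇f = (-13, -12, -20) → (-0.5, -0.5, -3) − 0.01·(-13, -12, -20) = (-0.37, -0.38, -2.8)
Step 2: at (-0.37, -0.38, -2.8), ∇f = (-11.7, -11.36, -18.56) → (-0.37, -0.38, -2.8) − 0.01·(-11.7, -11.36, -18.56) = (-0.253, -0.2664, -2.6144)
r = -2.6144

-2.6144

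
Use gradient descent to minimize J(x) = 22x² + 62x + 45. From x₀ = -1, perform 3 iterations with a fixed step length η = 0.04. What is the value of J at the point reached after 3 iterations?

J′(x) = 44x + 62
Step 1: J′(-1) = 18; x₁ = -1 − 0.04·18 = -1.72
Step 2: J′(-1.72) = -13.68; x₂ = -1.72 − 0.04·(-13.68) = -1.1728
Step 3: J′(-1.1728) = 10.3968; x₃ = -1.1728 − 0.04·10.3968 = -1.588672
J(-1.588672) = 2.027667918848

2.027667918848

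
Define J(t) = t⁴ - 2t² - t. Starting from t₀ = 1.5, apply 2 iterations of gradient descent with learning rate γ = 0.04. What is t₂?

J′(t) = 4t³ - 4t - 1
Step 1: J′(1.5) = 6.5; t₁ = 1.5 − 0.04·6.5 = 1.24
Step 2: J′(1.24) = 1.666496; t₂ = 1.24 − 0.04·1.666496 = 1.17334016

1.17334016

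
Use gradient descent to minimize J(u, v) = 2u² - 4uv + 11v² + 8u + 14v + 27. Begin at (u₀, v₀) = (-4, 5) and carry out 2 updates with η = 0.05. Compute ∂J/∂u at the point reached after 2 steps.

0.56

∇J = (4u - 4v + 8, -4u + 22v + 14)
(u₁, v₁) = (-4, 5) − 0.05·(-28, 140) = (-2.6, -2)
(u₂, v₂) = (-2.6, -2) − 0.05·(5.6, -19.6) = (-2.88, -1.02)
∂J/∂u at (-2.88, -1.02) = 0.56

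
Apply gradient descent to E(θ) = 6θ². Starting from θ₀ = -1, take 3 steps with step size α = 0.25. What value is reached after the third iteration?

E′(θ) = 12θ
θ₁ = -1 − 0.25·(-12) = 2
θ₂ = 2 − 0.25·24 = -4
θ₃ = -4 − 0.25·(-48) = 8

8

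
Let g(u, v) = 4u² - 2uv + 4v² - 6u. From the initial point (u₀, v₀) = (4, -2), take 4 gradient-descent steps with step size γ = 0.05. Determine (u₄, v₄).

∇g = (8u - 2v - 6, -2u + 8v)
Step 1: at (4, -2), ∇g = (30, -24) → (4, -2) − 0.05·(30, -24) = (2.5, -0.8)
Step 2: at (2.5, -0.8), ∇g = (15.6, -11.4) → (2.5, -0.8) − 0.05·(15.6, -11.4) = (1.72, -0.23)
Step 3: at (1.72, -0.23), ∇g = (8.22, -5.28) → (1.72, -0.23) − 0.05·(8.22, -5.28) = (1.309, 0.034)
Step 4: at (1.309, 0.034), ∇g = (4.404, -2.346) → (1.309, 0.034) − 0.05·(4.404, -2.346) = (1.0888, 0.1513)

(1.0888, 0.1513)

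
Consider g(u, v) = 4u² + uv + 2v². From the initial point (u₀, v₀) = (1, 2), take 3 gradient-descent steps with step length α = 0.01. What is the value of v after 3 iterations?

∇g = (8u + v, u + 4v)
Step 1: at (1, 2), ∇g = (10, 9) → (1, 2) − 0.01·(10, 9) = (0.9, 1.91)
Step 2: at (0.9, 1.91), ∇g = (9.11, 8.54) → (0.9, 1.91) − 0.01·(9.11, 8.54) = (0.8089, 1.8246)
Step 3: at (0.8089, 1.8246), ∇g = (8.2958, 8.1073) → (0.8089, 1.8246) − 0.01·(8.2958, 8.1073) = (0.725942, 1.743527)
v = 1.743527

1.743527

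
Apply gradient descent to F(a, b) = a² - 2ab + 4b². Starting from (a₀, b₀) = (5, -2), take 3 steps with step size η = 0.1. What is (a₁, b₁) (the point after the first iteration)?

∇F = (2a - 2b, -2a + 8b)
Step 1: at (5, -2), ∇F = (14, -26) → (5, -2) − 0.1·(14, -26) = (3.6, 0.6)

(3.6, 0.6)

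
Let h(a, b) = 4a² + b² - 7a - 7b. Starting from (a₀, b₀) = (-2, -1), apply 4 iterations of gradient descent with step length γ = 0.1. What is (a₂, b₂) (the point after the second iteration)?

∇h = (8a - 7, 2b - 7)
(a₁, b₁) = (-2, -1) − 0.1·(-23, -9) = (0.3, -0.1)
(a₂, b₂) = (0.3, -0.1) − 0.1·(-4.6, -7.2) = (0.76, 0.62)

(0.76, 0.62)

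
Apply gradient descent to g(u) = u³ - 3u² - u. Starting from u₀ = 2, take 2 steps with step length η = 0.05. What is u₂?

2.084625

g′(u) = 3u² - 6u - 1
u₁ = 2 − 0.05·(-1) = 2.05
u₂ = 2.05 − 0.05·(-0.6925) = 2.084625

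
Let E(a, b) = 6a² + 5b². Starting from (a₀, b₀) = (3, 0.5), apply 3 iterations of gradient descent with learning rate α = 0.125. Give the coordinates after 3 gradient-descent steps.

∇E = (12a, 10b)
(a₁, b₁) = (3, 0.5) − 0.125·(36, 5) = (-1.5, -0.125)
(a₂, b₂) = (-1.5, -0.125) − 0.125·(-18, -1.25) = (0.75, 0.03125)
(a₃, b₃) = (0.75, 0.03125) − 0.125·(9, 0.3125) = (-0.375, -0.0078125)

(-0.375, -0.0078125)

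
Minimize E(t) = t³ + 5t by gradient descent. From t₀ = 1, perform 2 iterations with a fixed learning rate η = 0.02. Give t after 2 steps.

0.697664

E′(t) = 3t² + 5
t₁ = 1 − 0.02·8 = 0.84
t₂ = 0.84 − 0.02·7.1168 = 0.697664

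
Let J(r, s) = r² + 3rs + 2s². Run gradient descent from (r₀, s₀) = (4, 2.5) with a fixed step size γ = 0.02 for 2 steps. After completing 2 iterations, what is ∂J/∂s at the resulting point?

16.9516

∇J = (2r + 3s, 3r + 4s)
(r₁, s₁) = (4, 2.5) − 0.02·(15.5, 22) = (3.69, 2.06)
(r₂, s₂) = (3.69, 2.06) − 0.02·(13.56, 19.31) = (3.4188, 1.6738)
∂J/∂s at (3.4188, 1.6738) = 16.9516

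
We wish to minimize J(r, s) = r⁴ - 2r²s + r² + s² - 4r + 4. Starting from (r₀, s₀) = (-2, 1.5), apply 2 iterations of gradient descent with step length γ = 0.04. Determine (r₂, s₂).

(-0.77992448, 1.625952)

∇J = (4r³ - 4rs + 2r - 4, -2r² + 2s)
Step 1: at (-2, 1.5), ∇J = (-28, -5) → (-2, 1.5) − 0.04·(-28, -5) = (-0.88, 1.7)
Step 2: at (-0.88, 1.7), ∇J = (-2.501888, 1.8512) → (-0.88, 1.7) − 0.04·(-2.501888, 1.8512) = (-0.77992448, 1.625952)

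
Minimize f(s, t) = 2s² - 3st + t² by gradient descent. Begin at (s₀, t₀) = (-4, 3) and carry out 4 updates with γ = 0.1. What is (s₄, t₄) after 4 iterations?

(-0.0288, 0.1455)

∇f = (4s - 3t, -3s + 2t)
(s₁, t₁) = (-4, 3) − 0.1·(-25, 18) = (-1.5, 1.2)
(s₂, t₂) = (-1.5, 1.2) − 0.1·(-9.6, 6.9) = (-0.54, 0.51)
(s₃, t₃) = (-0.54, 0.51) − 0.1·(-3.69, 2.64) = (-0.171, 0.246)
(s₄, t₄) = (-0.171, 0.246) − 0.1·(-1.422, 1.005) = (-0.0288, 0.1455)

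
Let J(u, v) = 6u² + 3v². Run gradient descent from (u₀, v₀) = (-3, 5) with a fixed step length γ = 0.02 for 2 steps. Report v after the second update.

3.872

∇J = (12u, 6v)
Step 1: at (-3, 5), ∇J = (-36, 30) → (-3, 5) − 0.02·(-36, 30) = (-2.28, 4.4)
Step 2: at (-2.28, 4.4), ∇J = (-27.36, 26.4) → (-2.28, 4.4) − 0.02·(-27.36, 26.4) = (-1.7328, 3.872)
v = 3.872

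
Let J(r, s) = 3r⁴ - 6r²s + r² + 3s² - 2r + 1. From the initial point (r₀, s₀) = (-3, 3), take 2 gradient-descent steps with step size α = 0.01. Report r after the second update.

-0.97855488

∇J = (12r³ - 12rs + 2r - 2, -6r² + 6s)
Step 1: at (-3, 3), ∇J = (-224, -36) → (-3, 3) − 0.01·(-224, -36) = (-0.76, 3.36)
Step 2: at (-0.76, 3.36), ∇J = (21.855488, 16.6944) → (-0.76, 3.36) − 0.01·(21.855488, 16.6944) = (-0.97855488, 3.193056)
r = -0.97855488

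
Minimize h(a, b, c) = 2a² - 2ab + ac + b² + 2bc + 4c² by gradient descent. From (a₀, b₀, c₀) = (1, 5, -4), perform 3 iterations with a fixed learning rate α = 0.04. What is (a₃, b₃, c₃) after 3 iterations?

∇h = (4a - 2b + c, -2a + 2b + 2c, a + 2b + 8c)
Step 1: at (1, 5, -4), ∇h = (-10, 0, -21) → (1, 5, -4) − 0.04·(-10, 0, -21) = (1.4, 5, -3.16)
Step 2: at (1.4, 5, -3.16), ∇h = (-7.56, 0.88, -13.88) → (1.4, 5, -3.16) − 0.04·(-7.56, 0.88, -13.88) = (1.7024, 4.9648, -2.6048)
Step 3: at (1.7024, 4.9648, -2.6048), ∇h = (-5.7248, 1.3152, -9.2064) → (1.7024, 4.9648, -2.6048) − 0.04·(-5.7248, 1.3152, -9.2064) = (1.931392, 4.912192, -2.236544)

(1.931392, 4.912192, -2.236544)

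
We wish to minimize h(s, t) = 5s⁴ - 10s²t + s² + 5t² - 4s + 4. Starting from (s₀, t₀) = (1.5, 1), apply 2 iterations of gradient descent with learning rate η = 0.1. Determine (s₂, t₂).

∇h = (20s³ - 20st + 2s - 4, -10s² + 10t)
Step 1: at (1.5, 1), ∇h = (36.5, -12.5) → (1.5, 1) − 0.1·(36.5, -12.5) = (-2.15, 2.25)
Step 2: at (-2.15, 2.25), ∇h = (-110.3175, -23.725) → (-2.15, 2.25) − 0.1·(-110.3175, -23.725) = (8.88175, 4.6225)

(8.88175, 4.6225)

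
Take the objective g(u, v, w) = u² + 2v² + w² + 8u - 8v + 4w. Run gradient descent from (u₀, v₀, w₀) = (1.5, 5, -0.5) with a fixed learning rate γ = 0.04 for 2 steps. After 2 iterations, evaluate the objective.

∇g = (2u + 8, 4v - 8, 2w + 4)
(u₁, v₁, w₁) = (1.5, 5, -0.5) − 0.04·(11, 12, 3) = (1.06, 4.52, -0.62)
(u₂, v₂, w₂) = (1.06, 4.52, -0.62) − 0.04·(10.12, 10.08, 2.76) = (0.6552, 4.1168, -0.7304)
g(0.6552, 4.1168, -0.7304) = 4.24445568

4.24445568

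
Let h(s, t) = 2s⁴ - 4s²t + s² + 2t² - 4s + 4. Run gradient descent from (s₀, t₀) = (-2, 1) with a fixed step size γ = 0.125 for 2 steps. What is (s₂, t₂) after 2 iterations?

(-108.25, 13.75)

∇h = (8s³ - 8st + 2s - 4, -4s² + 4t)
Step 1: at (-2, 1), ∇h = (-56, -12) → (-2, 1) − 0.125·(-56, -12) = (5, 2.5)
Step 2: at (5, 2.5), ∇h = (906, -90) → (5, 2.5) − 0.125·(906, -90) = (-108.25, 13.75)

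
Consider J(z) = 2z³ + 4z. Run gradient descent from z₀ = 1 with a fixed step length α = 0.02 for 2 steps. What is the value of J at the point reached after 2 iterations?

J′(z) = 6z² + 4
z₁ = 1 − 0.02·10 = 0.8
z₂ = 0.8 − 0.02·7.84 = 0.6432
J(0.6432) = 3.104991707136

3.104991707136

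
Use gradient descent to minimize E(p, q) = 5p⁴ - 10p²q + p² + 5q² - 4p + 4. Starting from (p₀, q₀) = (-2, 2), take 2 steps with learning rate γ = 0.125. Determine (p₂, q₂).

(-1714, 100.125)

∇E = (20p³ - 20pq + 2p - 4, -10p² + 10q)
(p₁, q₁) = (-2, 2) − 0.125·(-88, -20) = (9, 4.5)
(p₂, q₂) = (9, 4.5) − 0.125·(13784, -765) = (-1714, 100.125)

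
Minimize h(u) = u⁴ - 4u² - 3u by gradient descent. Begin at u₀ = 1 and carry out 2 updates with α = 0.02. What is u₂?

h′(u) = 4u³ - 8u - 3
Step 1: h′(1) = -7; u₁ = 1 − 0.02·(-7) = 1.14
Step 2: h′(1.14) = -6.193824; u₂ = 1.14 − 0.02·(-6.193824) = 1.26387648

1.26387648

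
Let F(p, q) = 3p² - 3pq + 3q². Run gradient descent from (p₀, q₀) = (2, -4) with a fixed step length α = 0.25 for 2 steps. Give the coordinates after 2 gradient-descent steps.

∇F = (6p - 3q, -3p + 6q)
(p₁, q₁) = (2, -4) − 0.25·(24, -30) = (-4, 3.5)
(p₂, q₂) = (-4, 3.5) − 0.25·(-34.5, 33) = (4.625, -4.75)

(4.625, -4.75)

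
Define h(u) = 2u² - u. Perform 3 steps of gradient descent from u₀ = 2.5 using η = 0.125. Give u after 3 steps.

0.53125

h′(u) = 4u - 1
Step 1: h′(2.5) = 9; u₁ = 2.5 − 0.125·9 = 1.375
Step 2: h′(1.375) = 4.5; u₂ = 1.375 − 0.125·4.5 = 0.8125
Step 3: h′(0.8125) = 2.25; u₃ = 0.8125 − 0.125·2.25 = 0.53125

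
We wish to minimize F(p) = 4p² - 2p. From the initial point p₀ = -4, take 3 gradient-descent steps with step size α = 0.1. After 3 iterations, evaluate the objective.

-0.245376

F′(p) = 8p - 2
Step 1: F′(-4) = -34; p₁ = -4 − 0.1·(-34) = -0.6
Step 2: F′(-0.6) = -6.8; p₂ = -0.6 − 0.1·(-6.8) = 0.08
Step 3: F′(0.08) = -1.36; p₃ = 0.08 − 0.1·(-1.36) = 0.216
F(0.216) = -0.245376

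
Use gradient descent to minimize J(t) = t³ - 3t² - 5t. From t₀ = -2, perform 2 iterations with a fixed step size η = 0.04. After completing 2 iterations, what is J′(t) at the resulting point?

J′(t) = 3t² - 6t - 5
t₁ = -2 − 0.04·19 = -2.76
t₂ = -2.76 − 0.04·34.4128 = -4.136512
J′(t) at (-4.136512) = 71.151266578432

71.151266578432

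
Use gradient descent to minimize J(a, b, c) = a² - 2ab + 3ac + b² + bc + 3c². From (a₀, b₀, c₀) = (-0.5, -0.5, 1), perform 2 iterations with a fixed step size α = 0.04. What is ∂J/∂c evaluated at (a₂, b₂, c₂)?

∇J = (2a - 2b + 3c, -2a + 2b + c, 3a + b + 6c)
(a₁, b₁, c₁) = (-0.5, -0.5, 1) − 0.04·(3, 1, 4) = (-0.62, -0.54, 0.84)
(a₂, b₂, c₂) = (-0.62, -0.54, 0.84) − 0.04·(2.36, 1, 2.64) = (-0.7144, -0.58, 0.7344)
∂J/∂c at (-0.7144, -0.58, 0.7344) = 1.6832

1.6832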